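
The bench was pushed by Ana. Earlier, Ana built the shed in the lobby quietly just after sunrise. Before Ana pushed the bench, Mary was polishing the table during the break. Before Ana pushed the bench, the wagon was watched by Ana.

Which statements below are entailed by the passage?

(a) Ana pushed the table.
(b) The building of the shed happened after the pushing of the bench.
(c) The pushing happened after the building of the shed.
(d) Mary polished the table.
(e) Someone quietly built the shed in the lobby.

(a) Not entailed — Ana pushed the bench, not the table; the table belongs to the polishing event.
(b) Not entailed — the narrative places the building before the pushing, not after.
(c) Entailed — the narrative places the building before the pushing.
(d) Entailed — 'polish' is an activity; 'was polishing' entails that some polishing happened, so 'polished' holds.
(e) Entailed — dropping 'just after sunrise' and generalizing the agent leaves a sub-description the original still satisfies.

(c), (d), (e)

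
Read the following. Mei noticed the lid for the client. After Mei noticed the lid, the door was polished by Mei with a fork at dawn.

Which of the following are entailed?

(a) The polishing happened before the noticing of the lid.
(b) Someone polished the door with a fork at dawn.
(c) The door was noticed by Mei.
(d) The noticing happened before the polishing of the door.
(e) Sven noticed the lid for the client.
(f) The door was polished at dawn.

(b), (d), (f)

(a) Not entailed — the narrative places the noticing before the polishing, not after.
(b) Entailed — the original entails any weakening of itself; this just generalizes the agent.
(c) Not entailed — Mei noticed the lid, not the door; the door belongs to the polishing event.
(d) Entailed — the narrative places the noticing before the polishing.
(e) Not entailed — the passage has Mei noticing the lid, not Sven.
(f) Entailed — every conjunct here is already in the original polishing event.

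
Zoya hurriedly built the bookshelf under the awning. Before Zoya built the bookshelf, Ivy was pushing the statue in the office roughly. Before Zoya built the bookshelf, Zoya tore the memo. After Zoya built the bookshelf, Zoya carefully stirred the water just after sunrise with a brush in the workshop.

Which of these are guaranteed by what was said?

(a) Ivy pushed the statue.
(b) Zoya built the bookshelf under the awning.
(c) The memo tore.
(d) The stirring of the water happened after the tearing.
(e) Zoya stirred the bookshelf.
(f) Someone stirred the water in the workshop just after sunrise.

(a) Entailed — 'push' is an activity; 'was pushing' entails that some pushing happened, so 'pushed' holds.
(b) Entailed — the original entails any weakening of itself; this just drops 'hurriedly'.
(c) Entailed — 'Zoya tore the memo' is causative; it entails the inchoative 'the memo tore'.
(d) Entailed — the narrative places the tearing before the stirring.
(e) Not entailed — Zoya stirred the water, not the bookshelf; the bookshelf belongs to the building event.
(f) Entailed — every conjunct here is already in the original stirring event.

(a), (b), (c), (d), (f)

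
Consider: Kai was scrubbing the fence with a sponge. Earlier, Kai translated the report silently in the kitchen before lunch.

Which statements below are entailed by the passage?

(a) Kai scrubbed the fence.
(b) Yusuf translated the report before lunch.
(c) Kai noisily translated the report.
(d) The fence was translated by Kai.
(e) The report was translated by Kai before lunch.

(a) Entailed — 'scrub' is an activity; 'was scrubbing' entails that some scrubbing happened, so 'scrubbed' holds.
(b) Not entailed — the passage has Kai translating the report, not Yusuf.
(c) Not entailed — 'noisily' adds a manner not in (and inconsistent with) the original.
(d) Not entailed — Kai translated the report, not the fence; the fence belongs to the scrubbing event.
(e) Entailed — the original entails any weakening of itself; this just drops 'silently', 'in the kitchen'.

(a), (e)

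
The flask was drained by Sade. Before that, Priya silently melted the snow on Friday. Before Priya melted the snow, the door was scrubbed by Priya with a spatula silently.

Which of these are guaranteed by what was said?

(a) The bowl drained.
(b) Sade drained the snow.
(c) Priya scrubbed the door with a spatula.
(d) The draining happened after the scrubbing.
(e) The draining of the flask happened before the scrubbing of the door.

(c), (d)

(a) Not entailed — the flask is what drained, not the bowl.
(b) Not entailed — Sade drained the flask, not the snow; the snow belongs to the melting event.
(c) Entailed — dropping 'silently' leaves a sub-description the original still satisfies.
(d) Entailed — the narrative places the scrubbing before the draining.
(e) Not entailed — the narrative places the scrubbing before the draining, not after.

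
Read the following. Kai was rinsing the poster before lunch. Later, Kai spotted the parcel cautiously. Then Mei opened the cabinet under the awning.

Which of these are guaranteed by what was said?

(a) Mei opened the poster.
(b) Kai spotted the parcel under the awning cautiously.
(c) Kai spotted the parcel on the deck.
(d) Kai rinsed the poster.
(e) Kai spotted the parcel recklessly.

(a) Not entailed — Mei opened the cabinet, not the poster; the poster belongs to the rinsing event.
(b) Not entailed — 'under the awning' adds information not in the original event.
(c) Not entailed — 'on the deck' adds information not in the original event.
(d) Entailed — 'rinse' is an activity; 'was rinsing' entails that some rinsing happened, so 'rinsed' holds.
(e) Not entailed — 'recklessly' adds a manner not in (and inconsistent with) the original.

(d)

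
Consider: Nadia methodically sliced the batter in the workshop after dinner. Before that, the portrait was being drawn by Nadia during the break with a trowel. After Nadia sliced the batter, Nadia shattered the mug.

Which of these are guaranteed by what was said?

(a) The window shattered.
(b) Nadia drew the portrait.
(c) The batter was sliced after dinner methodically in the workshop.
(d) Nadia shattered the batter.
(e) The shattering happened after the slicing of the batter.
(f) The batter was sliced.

(c), (e), (f)

(a) Not entailed — the mug is what shattered, not the window.
(b) Not entailed — 'was drawing' is progressive on an accomplishment; it does not entail the completed 'drew'.
(c) Entailed — generalizing the agent leaves a sub-description the original still satisfies.
(d) Not entailed — Nadia shattered the mug, not the batter; the batter belongs to the slicing event.
(e) Entailed — the narrative places the slicing before the shattering.
(f) Entailed — every conjunct here is already in the original slicing event.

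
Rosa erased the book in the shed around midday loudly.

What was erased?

the book

'the book' marks the patient of the erasing event.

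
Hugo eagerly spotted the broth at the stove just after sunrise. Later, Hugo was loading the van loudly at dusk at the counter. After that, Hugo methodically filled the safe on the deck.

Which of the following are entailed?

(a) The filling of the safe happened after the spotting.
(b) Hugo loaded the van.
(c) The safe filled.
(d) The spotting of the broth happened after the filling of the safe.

(a) Entailed — the narrative places the spotting before the filling.
(b) Not entailed — 'was loading' is progressive on an accomplishment; it does not entail the completed 'loaded'.
(c) Entailed — 'Hugo filled the safe' is causative; it entails the inchoative 'the safe filled'.
(d) Not entailed — the narrative places the spotting before the filling, not after.

(a), (c)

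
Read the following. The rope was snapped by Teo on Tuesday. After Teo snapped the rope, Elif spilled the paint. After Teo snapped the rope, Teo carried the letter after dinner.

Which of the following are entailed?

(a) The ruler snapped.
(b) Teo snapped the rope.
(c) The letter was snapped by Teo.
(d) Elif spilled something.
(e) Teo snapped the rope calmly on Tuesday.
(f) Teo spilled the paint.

(a) Not entailed — the rope is what snapped, not the ruler.
(b) Entailed — this follows by dropping conjuncts from the snapping event's description.
(c) Not entailed — Teo snapped the rope, not the letter; the letter belongs to the carrying event.
(d) Entailed — the original entails any weakening of itself; this just generalizes the patient.
(e) Not entailed — 'calmly' adds information not in the original event.
(f) Not entailed — the passage has Elif spilling the paint, not Teo.

(b), (d)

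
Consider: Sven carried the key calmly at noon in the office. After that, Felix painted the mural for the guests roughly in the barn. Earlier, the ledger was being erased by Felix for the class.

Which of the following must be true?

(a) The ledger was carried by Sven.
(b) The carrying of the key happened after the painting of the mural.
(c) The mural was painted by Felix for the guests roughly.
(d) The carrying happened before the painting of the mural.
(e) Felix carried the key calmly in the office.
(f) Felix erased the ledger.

(c), (d)

(a) Not entailed — Sven carried the key, not the ledger; the ledger belongs to the erasing event.
(b) Not entailed — the narrative places the carrying before the painting, not after.
(c) Entailed — every conjunct here is already in the original painting event.
(d) Entailed — the narrative places the carrying before the painting.
(e) Not entailed — the passage has Sven carrying the key, not Felix.
(f) Not entailed — 'was erasing' is progressive on an accomplishment; it does not entail the completed 'erased'.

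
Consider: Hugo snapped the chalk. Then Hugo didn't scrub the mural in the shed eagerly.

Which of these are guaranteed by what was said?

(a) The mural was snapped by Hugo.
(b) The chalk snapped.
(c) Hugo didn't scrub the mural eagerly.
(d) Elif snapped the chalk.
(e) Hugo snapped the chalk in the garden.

(a) Not entailed — Hugo snapped the chalk, not the mural; the mural belongs to the scrubbing event.
(b) Entailed — 'Hugo snapped the chalk' is causative; it entails the inchoative 'the chalk snapped'.
(c) Not entailed — dropping 'in the shed' under negation is not valid — the original leaves open that Hugo scrubbed the mural some other way.
(d) Not entailed — the passage has Hugo snapping the chalk, not Elif.
(e) Not entailed — 'in the garden' adds information not in the original event.

(b)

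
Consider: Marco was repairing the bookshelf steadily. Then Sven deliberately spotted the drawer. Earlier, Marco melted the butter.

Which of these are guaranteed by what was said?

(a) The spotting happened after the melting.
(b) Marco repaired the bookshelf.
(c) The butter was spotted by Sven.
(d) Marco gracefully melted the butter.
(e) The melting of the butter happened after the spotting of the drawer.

(a) Entailed — the narrative places the melting before the spotting.
(b) Not entailed — 'was repairing' is progressive on an accomplishment; it does not entail the completed 'repaired'.
(c) Not entailed — Sven spotted the drawer, not the butter; the butter belongs to the melting event.
(d) Not entailed — 'gracefully' adds information not in the original event.
(e) Not entailed — the narrative places the melting before the spotting, not after.

(a)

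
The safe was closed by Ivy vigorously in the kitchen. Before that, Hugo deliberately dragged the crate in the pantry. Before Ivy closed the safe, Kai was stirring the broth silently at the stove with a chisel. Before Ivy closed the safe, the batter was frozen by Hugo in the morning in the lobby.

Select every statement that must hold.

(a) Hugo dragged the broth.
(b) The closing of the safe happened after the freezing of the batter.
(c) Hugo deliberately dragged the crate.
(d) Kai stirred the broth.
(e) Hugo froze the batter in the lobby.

(a) Not entailed — Hugo dragged the crate, not the broth; the broth belongs to the stirring event.
(b) Entailed — the narrative places the freezing before the closing.
(c) Entailed — dropping 'in the pantry' leaves a sub-description the original still satisfies.
(d) Entailed — 'stir' is an activity; 'was stirring' entails that some stirring happened, so 'stirred' holds.
(e) Entailed — every conjunct here is already in the original freezing event.

(b), (c), (d), (e)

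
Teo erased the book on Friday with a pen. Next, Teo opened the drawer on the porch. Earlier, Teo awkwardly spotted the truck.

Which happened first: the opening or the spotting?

the spotting

The connectives place the spotting before the opening.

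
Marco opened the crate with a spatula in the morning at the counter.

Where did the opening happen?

at the counter

'at the counter' marks the location of the opening event.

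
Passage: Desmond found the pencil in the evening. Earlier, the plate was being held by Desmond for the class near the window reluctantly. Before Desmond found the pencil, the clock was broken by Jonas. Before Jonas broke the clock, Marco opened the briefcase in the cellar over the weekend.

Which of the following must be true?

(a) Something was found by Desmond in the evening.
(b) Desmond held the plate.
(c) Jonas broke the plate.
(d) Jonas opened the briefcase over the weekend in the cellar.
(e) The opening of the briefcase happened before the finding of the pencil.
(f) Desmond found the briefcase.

(a) Entailed — generalizing the patient leaves a sub-description the original still satisfies.
(b) Entailed — 'hold' is an activity; 'was holding' entails that some holding happened, so 'held' holds.
(c) Not entailed — Jonas broke the clock, not the plate; the plate belongs to the holding event.
(d) Not entailed — the passage has Marco opening the briefcase, not Jonas.
(e) Entailed — the narrative places the opening before the finding.
(f) Not entailed — Desmond found the pencil, not the briefcase; the briefcase belongs to the opening event.

(a), (b), (e)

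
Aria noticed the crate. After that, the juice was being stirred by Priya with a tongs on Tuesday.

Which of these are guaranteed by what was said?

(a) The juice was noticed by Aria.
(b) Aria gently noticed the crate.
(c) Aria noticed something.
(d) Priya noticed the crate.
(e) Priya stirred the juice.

(c), (e)

(a) Not entailed — Aria noticed the crate, not the juice; the juice belongs to the stirring event.
(b) Not entailed — 'gently' adds information not in the original event.
(c) Entailed — generalizing the patient leaves a sub-description the original still satisfies.
(d) Not entailed — the passage has Aria noticing the crate, not Priya.
(e) Entailed — 'stir' is an activity; 'was stirring' entails that some stirring happened, so 'stirred' holds.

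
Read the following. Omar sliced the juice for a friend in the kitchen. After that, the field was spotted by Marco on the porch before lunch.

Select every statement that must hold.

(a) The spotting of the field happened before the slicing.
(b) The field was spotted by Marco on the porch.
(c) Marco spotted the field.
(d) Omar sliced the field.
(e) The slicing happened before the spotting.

(b), (c), (e)

(a) Not entailed — the narrative places the slicing before the spotting, not after.
(b) Entailed — this follows by dropping conjuncts from the spotting event's description.
(c) Entailed — dropping 'before lunch', 'on the porch' leaves a sub-description the original still satisfies.
(d) Not entailed — Omar sliced the juice, not the field; the field belongs to the spotting event.
(e) Entailed — the narrative places the slicing before the spotting.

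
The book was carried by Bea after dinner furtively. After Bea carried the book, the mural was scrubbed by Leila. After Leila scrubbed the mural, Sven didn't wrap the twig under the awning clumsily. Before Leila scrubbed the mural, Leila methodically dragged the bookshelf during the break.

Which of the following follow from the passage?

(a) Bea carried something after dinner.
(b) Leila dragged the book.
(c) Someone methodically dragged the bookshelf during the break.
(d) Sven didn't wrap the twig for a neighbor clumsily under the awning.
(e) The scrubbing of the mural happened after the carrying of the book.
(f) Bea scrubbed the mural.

(a) Entailed — the original entails any weakening of itself; this just drops 'furtively' and generalizes the patient.
(b) Not entailed — Leila dragged the bookshelf, not the book; the book belongs to the carrying event.
(c) Entailed — this follows by dropping conjuncts from the dragging event's description.
(d) Entailed — under negation, adding a further restriction is entailed: if no such wrapping event occurred, none occurred for a neighbor either.
(e) Entailed — the narrative places the carrying before the scrubbing.
(f) Not entailed — the passage has Leila scrubbing the mural, not Bea.

(a), (c), (d), (e)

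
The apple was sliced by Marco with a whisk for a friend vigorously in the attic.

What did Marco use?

a whisk

'with a whisk' marks the instrument of the slicing event.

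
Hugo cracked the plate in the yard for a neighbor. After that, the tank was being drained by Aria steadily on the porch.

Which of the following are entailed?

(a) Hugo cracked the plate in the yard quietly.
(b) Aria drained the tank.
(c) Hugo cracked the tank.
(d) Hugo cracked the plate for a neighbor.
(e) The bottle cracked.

(a) Not entailed — 'quietly' adds information not in the original event.
(b) Not entailed — 'was draining' is progressive on an accomplishment; it does not entail the completed 'drained'.
(c) Not entailed — Hugo cracked the plate, not the tank; the tank belongs to the draining event.
(d) Entailed — the original entails any weakening of itself; this just drops 'in the yard'.
(e) Not entailed — the plate is what cracked, not the bottle.

(d)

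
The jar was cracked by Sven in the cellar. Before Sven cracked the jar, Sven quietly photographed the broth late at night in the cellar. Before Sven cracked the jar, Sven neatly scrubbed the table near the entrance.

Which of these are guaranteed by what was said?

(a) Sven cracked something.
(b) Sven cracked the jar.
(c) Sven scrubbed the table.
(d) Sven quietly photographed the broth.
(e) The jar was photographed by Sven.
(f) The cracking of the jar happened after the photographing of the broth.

(a), (b), (c), (d), (f)

(a) Entailed — every conjunct here is already in the original cracking event.
(b) Entailed — every conjunct here is already in the original cracking event.
(c) Entailed — every conjunct here is already in the original scrubbing event.
(d) Entailed — every conjunct here is already in the original photographing event.
(e) Not entailed — Sven photographed the broth, not the jar; the jar belongs to the cracking event.
(f) Entailed — the narrative places the photographing before the cracking.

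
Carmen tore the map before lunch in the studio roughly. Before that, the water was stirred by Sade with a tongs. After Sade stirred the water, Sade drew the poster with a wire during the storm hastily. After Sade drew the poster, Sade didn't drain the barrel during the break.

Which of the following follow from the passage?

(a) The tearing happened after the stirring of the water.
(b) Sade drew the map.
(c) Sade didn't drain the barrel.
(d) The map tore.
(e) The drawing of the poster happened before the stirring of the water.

(a) Entailed — the narrative places the stirring before the tearing.
(b) Not entailed — Sade drew the poster, not the map; the map belongs to the tearing event.
(c) Not entailed — dropping 'during the break' under negation is not valid — the original leaves open that Sade drained the barrel some other way.
(d) Entailed — 'Carmen tore the map' is causative; it entails the inchoative 'the map tore'.
(e) Not entailed — the narrative places the stirring before the drawing, not after.

(a), (d)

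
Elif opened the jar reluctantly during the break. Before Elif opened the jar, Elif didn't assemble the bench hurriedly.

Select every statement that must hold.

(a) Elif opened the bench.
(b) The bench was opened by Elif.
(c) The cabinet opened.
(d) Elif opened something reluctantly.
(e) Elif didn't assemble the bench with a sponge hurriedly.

(d), (e)

(a) Not entailed — Elif opened the jar, not the bench; the bench belongs to the assembling event.
(b) Not entailed — Elif opened the jar, not the bench; the bench belongs to the assembling event.
(c) Not entailed — the jar is what opened, not the cabinet.
(d) Entailed — this follows by dropping conjuncts from the opening event's description.
(e) Entailed — under negation, adding a further restriction is entailed: if no such assembling event occurred, none occurred with a sponge either.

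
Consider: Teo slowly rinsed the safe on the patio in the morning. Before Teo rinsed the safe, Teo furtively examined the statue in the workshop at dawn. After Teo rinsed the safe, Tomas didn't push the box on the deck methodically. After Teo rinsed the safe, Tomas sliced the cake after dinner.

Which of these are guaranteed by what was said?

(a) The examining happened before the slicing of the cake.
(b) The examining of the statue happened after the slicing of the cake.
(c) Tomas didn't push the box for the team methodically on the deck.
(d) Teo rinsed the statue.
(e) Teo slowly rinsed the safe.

(a) Entailed — the narrative places the examining before the slicing.
(b) Not entailed — the narrative places the examining before the slicing, not after.
(c) Entailed — under negation, adding a further restriction is entailed: if no such pushing event occurred, none occurred for the team either.
(d) Not entailed — Teo rinsed the safe, not the statue; the statue belongs to the examining event.
(e) Entailed — every conjunct here is already in the original rinsing event.

(a), (c), (e)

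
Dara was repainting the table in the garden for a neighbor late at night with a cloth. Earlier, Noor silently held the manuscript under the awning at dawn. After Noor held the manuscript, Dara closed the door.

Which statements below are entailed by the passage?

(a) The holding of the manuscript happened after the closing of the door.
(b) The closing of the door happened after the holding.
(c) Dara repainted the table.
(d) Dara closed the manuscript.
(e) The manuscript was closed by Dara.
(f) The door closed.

(a) Not entailed — the narrative places the holding before the closing, not after.
(b) Entailed — the narrative places the holding before the closing.
(c) Not entailed — 'was repainting' is progressive on an accomplishment; it does not entail the completed 'repainted'.
(d) Not entailed — Dara closed the door, not the manuscript; the manuscript belongs to the holding event.
(e) Not entailed — Dara closed the door, not the manuscript; the manuscript belongs to the holding event.
(f) Entailed — 'Dara closed the door' is causative; it entails the inchoative 'the door closed'.

(b), (f)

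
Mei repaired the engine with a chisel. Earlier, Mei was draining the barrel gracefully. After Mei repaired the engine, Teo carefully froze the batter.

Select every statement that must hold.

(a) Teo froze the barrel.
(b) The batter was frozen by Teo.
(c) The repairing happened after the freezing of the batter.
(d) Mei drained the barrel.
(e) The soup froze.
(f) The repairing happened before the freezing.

(b), (f)

(a) Not entailed — Teo froze the batter, not the barrel; the barrel belongs to the draining event.
(b) Entailed — the original entails any weakening of itself; this just drops 'carefully'.
(c) Not entailed — the narrative places the repairing before the freezing, not after.
(d) Not entailed — 'was draining' is progressive on an accomplishment; it does not entail the completed 'drained'.
(e) Not entailed — the batter is what froze, not the soup.
(f) Entailed — the narrative places the repairing before the freezing.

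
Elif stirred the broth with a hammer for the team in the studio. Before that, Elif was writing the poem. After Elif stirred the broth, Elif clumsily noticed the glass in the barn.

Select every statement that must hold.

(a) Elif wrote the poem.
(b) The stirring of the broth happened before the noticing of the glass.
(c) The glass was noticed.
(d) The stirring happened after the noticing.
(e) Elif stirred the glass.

(b), (c)

(a) Not entailed — 'was writing' is progressive on an accomplishment; it does not entail the completed 'wrote'.
(b) Entailed — the narrative places the stirring before the noticing.
(c) Entailed — this follows by dropping conjuncts from the noticing event's description.
(d) Not entailed — the narrative places the stirring before the noticing, not after.
(e) Not entailed — Elif stirred the broth, not the glass; the glass belongs to the noticing event.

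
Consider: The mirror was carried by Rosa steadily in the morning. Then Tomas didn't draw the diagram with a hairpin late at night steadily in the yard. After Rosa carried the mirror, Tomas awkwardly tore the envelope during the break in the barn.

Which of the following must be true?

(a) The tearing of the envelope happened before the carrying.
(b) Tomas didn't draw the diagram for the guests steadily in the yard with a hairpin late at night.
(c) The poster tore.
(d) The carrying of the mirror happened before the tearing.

(b), (d)

(a) Not entailed — the narrative places the carrying before the tearing, not after.
(b) Entailed — under negation, adding a further restriction is entailed: if no such drawing event occurred, none occurred for the guests either.
(c) Not entailed — the envelope is what tore, not the poster.
(d) Entailed — the narrative places the carrying before the tearing.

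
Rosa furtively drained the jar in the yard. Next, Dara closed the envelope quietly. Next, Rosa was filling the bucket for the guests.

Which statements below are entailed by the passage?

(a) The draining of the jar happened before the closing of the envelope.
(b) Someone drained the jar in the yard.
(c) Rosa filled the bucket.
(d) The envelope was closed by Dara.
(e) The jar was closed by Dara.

(a) Entailed — the narrative places the draining before the closing.
(b) Entailed — every conjunct here is already in the original draining event.
(c) Not entailed — 'was filling' is progressive on an accomplishment; it does not entail the completed 'filled'.
(d) Entailed — this follows by dropping conjuncts from the closing event's description.
(e) Not entailed — Dara closed the envelope, not the jar; the jar belongs to the draining event.

(a), (b), (d)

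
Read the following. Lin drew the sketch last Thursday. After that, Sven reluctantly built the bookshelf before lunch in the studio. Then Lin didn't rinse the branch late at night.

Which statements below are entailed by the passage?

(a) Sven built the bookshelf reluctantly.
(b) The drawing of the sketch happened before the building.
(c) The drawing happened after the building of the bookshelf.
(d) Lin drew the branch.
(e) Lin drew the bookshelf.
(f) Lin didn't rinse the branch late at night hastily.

(a) Entailed — dropping 'in the studio', 'before lunch' leaves a sub-description the original still satisfies.
(b) Entailed — the narrative places the drawing before the building.
(c) Not entailed — the narrative places the drawing before the building, not after.
(d) Not entailed — Lin drew the sketch, not the branch; the branch belongs to the rinsing event.
(e) Not entailed — Lin drew the sketch, not the bookshelf; the bookshelf belongs to the building event.
(f) Entailed — under negation, adding a further restriction is entailed: if no such rinsing event occurred, none occurred hastily either.

(a), (b), (f)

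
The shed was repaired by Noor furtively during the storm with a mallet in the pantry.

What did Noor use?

a mallet

'with a mallet' marks the instrument of the repairing event.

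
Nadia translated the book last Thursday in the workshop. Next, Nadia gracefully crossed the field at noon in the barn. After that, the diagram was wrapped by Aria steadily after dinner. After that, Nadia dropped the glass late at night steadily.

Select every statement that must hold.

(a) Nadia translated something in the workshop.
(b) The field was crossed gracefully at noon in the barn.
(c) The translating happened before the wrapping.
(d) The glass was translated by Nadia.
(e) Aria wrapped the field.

(a), (b), (c)

(a) Entailed — this follows by dropping conjuncts from the translating event's description.
(b) Entailed — this follows by dropping conjuncts from the crossing event's description.
(c) Entailed — the narrative places the translating before the wrapping.
(d) Not entailed — Nadia translated the book, not the glass; the glass belongs to the dropping event.
(e) Not entailed — Aria wrapped the diagram, not the field; the field belongs to the crossing event.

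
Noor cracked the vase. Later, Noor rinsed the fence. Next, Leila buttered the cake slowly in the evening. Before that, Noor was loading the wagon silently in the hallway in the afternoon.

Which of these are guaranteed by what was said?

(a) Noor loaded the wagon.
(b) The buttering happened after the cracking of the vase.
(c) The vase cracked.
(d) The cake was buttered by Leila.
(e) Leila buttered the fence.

(a) Not entailed — 'was loading' is progressive on an accomplishment; it does not entail the completed 'loaded'.
(b) Entailed — the narrative places the cracking before the buttering.
(c) Entailed — 'Noor cracked the vase' is causative; it entails the inchoative 'the vase cracked'.
(d) Entailed — the original entails any weakening of itself; this just drops 'in the evening', 'slowly'.
(e) Not entailed — Leila buttered the cake, not the fence; the fence belongs to the rinsing event.

(b), (c), (d)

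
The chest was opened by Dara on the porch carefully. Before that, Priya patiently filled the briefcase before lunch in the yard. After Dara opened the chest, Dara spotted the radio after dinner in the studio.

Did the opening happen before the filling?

The narrative orders the filling before the opening.

no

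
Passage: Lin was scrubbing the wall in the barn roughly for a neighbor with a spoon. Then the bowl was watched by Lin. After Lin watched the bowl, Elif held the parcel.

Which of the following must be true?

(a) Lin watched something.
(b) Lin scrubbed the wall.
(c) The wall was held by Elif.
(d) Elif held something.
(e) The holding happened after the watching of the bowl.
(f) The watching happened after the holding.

(a), (b), (d), (e)

(a) Entailed — generalizing the patient leaves a sub-description the original still satisfies.
(b) Entailed — 'scrub' is an activity; 'was scrubbing' entails that some scrubbing happened, so 'scrubbed' holds.
(c) Not entailed — Elif held the parcel, not the wall; the wall belongs to the scrubbing event.
(d) Entailed — the original entails any weakening of itself; this just generalizes the patient.
(e) Entailed — the narrative places the watching before the holding.
(f) Not entailed — the narrative places the watching before the holding, not after.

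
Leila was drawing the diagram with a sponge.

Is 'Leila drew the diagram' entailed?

'was drawing' is progressive; for an accomplishment like 'draw the diagram', it doesn't entail completion.

no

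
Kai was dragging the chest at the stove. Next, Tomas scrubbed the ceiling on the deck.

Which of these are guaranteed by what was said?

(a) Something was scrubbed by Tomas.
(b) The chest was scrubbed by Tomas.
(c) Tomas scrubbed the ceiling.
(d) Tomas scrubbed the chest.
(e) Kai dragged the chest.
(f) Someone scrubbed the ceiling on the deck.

(a) Entailed — the original entails any weakening of itself; this just drops 'on the deck' and generalizes the patient.
(b) Not entailed — Tomas scrubbed the ceiling, not the chest; the chest belongs to the dragging event.
(c) Entailed — the original entails any weakening of itself; this just drops 'on the deck'.
(d) Not entailed — Tomas scrubbed the ceiling, not the chest; the chest belongs to the dragging event.
(e) Entailed — 'drag' is an activity; 'was dragging' entails that some dragging happened, so 'dragged' holds.
(f) Entailed — this follows by dropping conjuncts from the scrubbing event's description.

(a), (c), (e), (f)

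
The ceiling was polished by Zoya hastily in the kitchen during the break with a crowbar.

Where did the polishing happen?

'in the kitchen' marks the location of the polishing event.

in the kitchen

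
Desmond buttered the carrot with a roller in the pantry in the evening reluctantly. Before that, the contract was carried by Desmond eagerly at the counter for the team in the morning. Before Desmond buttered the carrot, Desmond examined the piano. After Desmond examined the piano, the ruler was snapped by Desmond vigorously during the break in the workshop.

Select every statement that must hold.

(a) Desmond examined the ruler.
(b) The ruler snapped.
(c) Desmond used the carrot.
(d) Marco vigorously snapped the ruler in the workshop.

(b)

(a) Not entailed — Desmond examined the piano, not the ruler; the ruler belongs to the snapping event.
(b) Entailed — 'Desmond snapped the ruler' is causative; it entails the inchoative 'the ruler snapped'.
(c) Not entailed — the carrot is the patient, not an instrument — Desmond used a roller.
(d) Not entailed — the passage has Desmond snapping the ruler, not Marco.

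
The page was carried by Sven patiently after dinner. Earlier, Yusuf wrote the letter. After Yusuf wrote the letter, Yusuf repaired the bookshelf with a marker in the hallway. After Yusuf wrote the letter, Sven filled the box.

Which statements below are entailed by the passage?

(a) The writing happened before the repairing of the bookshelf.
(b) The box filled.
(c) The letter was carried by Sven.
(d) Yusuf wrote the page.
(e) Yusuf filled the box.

(a) Entailed — the narrative places the writing before the repairing.
(b) Entailed — 'Sven filled the box' is causative; it entails the inchoative 'the box filled'.
(c) Not entailed — Sven carried the page, not the letter; the letter belongs to the writing event.
(d) Not entailed — Yusuf wrote the letter, not the page; the page belongs to the carrying event.
(e) Not entailed — the passage has Sven filling the box, not Yusuf.

(a), (b)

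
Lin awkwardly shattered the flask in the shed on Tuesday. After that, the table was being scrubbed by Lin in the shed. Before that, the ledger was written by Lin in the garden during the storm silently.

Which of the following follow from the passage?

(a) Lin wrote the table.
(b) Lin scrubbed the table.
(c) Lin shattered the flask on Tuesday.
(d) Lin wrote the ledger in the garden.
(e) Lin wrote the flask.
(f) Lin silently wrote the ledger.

(a) Not entailed — Lin wrote the ledger, not the table; the table belongs to the scrubbing event.
(b) Entailed — 'scrub' is an activity; 'was scrubbing' entails that some scrubbing happened, so 'scrubbed' holds.
(c) Entailed — every conjunct here is already in the original shattering event.
(d) Entailed — this follows by dropping conjuncts from the writing event's description.
(e) Not entailed — Lin wrote the ledger, not the flask; the flask belongs to the shattering event.
(f) Entailed — every conjunct here is already in the original writing event.

(b), (c), (d), (f)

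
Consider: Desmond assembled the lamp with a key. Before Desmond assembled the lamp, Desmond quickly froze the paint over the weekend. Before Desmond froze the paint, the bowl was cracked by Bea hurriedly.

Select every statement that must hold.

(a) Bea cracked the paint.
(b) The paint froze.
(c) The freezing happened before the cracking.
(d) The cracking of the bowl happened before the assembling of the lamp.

(a) Not entailed — Bea cracked the bowl, not the paint; the paint belongs to the freezing event.
(b) Entailed — 'Desmond froze the paint' is causative; it entails the inchoative 'the paint froze'.
(c) Not entailed — the narrative places the cracking before the freezing, not after.
(d) Entailed — the narrative places the cracking before the assembling.

(b), (d)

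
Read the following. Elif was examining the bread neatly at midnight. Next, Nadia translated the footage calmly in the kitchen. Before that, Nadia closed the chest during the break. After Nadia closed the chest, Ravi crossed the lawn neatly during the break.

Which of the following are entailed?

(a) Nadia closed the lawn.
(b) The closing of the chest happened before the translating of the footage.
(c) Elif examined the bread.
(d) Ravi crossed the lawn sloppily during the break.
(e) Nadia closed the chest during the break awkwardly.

(b), (c)

(a) Not entailed — Nadia closed the chest, not the lawn; the lawn belongs to the crossing event.
(b) Entailed — the narrative places the closing before the translating.
(c) Entailed — 'examine' is an activity; 'was examining' entails that some examining happened, so 'examined' holds.
(d) Not entailed — 'sloppily' adds a manner not in (and inconsistent with) the original.
(e) Not entailed — 'awkwardly' adds information not in the original event.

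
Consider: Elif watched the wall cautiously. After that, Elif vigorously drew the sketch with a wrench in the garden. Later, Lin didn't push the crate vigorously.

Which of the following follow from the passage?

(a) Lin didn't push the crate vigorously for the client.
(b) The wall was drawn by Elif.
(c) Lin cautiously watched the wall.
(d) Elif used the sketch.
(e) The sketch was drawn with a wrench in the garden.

(a) Entailed — under negation, adding a further restriction is entailed: if no such pushing event occurred, none occurred for the client either.
(b) Not entailed — Elif drew the sketch, not the wall; the wall belongs to the watching event.
(c) Not entailed — the passage has Elif watching the wall, not Lin.
(d) Not entailed — the sketch is the patient, not an instrument — Elif used a wrench.
(e) Entailed — the original entails any weakening of itself; this just drops 'vigorously' and generalizes the agent.

(a), (e)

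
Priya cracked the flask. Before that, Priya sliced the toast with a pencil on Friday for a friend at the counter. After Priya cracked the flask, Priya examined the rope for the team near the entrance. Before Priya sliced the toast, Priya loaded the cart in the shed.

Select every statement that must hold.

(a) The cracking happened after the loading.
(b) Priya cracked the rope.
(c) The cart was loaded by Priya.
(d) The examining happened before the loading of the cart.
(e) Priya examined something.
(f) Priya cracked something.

(a) Entailed — the narrative places the loading before the cracking.
(b) Not entailed — Priya cracked the flask, not the rope; the rope belongs to the examining event.
(c) Entailed — the original entails any weakening of itself; this just drops 'in the shed'.
(d) Not entailed — the narrative places the loading before the examining, not after.
(e) Entailed — this follows by dropping conjuncts from the examining event's description.
(f) Entailed — the original entails any weakening of itself; this just generalizes the patient.

(a), (c), (e), (f)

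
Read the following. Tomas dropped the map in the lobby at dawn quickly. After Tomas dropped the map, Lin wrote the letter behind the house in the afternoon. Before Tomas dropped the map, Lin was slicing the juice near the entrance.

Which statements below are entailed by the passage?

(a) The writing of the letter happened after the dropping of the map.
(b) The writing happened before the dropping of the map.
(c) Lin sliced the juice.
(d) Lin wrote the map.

(a)

(a) Entailed — the narrative places the dropping before the writing.
(b) Not entailed — the narrative places the dropping before the writing, not after.
(c) Not entailed — 'was slicing' is progressive on an accomplishment; it does not entail the completed 'sliced'.
(d) Not entailed — Lin wrote the letter, not the map; the map belongs to the dropping event.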